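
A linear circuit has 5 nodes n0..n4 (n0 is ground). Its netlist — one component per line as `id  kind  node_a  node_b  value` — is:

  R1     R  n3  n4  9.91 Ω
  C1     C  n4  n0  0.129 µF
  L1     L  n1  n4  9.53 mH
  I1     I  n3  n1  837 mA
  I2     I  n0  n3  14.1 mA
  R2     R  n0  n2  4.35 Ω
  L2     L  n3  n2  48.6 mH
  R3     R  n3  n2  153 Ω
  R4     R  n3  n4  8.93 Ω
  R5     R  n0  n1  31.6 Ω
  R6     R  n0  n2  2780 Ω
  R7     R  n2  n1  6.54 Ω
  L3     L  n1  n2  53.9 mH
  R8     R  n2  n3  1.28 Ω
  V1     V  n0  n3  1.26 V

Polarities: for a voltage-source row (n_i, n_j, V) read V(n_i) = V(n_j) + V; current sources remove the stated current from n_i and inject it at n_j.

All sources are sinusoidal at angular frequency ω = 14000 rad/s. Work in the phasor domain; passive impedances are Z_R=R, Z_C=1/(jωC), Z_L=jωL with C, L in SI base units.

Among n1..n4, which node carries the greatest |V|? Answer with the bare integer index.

1

Apply KCL at each of the 4 non-ground nodes and solve the resulting linear system.
Node n1: branches {L1, I1, R5, R7, L3} → V_1 = 4.275+0.2845j
Node n2: branches {R2, L2, R3, R6, R7, L3, R8} → V_2 = -0.2892+0.03320j
Node n3: branches {R1, I1, I2, L2, R3, R4, R8, V1} → V_3 = -1.260+0.000j
Node n4: branches {R1, C1, L1, R4} → V_4 = -1.245-0.1838j
Source currents: i(V1)=0.05492+0.01440j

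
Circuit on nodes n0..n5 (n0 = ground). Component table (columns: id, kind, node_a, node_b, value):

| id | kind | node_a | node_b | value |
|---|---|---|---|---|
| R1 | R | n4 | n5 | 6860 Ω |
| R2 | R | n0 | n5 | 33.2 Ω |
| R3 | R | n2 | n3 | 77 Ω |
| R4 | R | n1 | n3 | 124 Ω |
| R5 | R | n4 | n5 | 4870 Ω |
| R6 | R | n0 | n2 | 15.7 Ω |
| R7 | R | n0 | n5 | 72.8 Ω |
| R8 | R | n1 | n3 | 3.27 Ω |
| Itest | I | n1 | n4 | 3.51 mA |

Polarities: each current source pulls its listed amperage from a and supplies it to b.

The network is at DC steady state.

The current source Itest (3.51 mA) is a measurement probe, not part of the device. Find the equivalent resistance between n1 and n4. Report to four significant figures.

R_eq = 2967. Ω

Apply KCL at each of the 5 non-ground nodes and solve the resulting linear system.
Node n1: branches {R4, R8, Itest} → V_1 = -0.3366
Node n2: branches {R3, R6} → V_2 = -0.05511
Node n3: branches {R3, R4, R8} → V_3 = -0.3254
Node n4: branches {R1, R5, Itest} → V_4 = 10.08
Node n5: branches {R1, R2, R5, R7} → V_5 = 0.08003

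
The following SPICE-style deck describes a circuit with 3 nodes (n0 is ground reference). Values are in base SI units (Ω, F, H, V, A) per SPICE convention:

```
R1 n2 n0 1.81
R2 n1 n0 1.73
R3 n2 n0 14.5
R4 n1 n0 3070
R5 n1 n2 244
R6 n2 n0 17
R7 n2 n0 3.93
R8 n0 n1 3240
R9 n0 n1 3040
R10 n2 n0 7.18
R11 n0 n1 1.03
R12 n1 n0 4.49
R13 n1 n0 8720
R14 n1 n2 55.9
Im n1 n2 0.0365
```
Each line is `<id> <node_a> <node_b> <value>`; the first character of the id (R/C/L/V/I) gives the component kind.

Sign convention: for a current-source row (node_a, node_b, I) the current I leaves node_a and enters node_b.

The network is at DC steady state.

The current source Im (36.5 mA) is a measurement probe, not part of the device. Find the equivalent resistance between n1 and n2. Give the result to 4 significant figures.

R_eq = 1.448 Ω

Element admittances at DC:
  Y(R1) = 0.5525 S between n2,n0
  Y(R2) = 0.5780 S between n1,n0
  Y(R3) = 0.06897 S between n2,n0
  Y(R4) = 0.0003257 S between n1,n0
  Y(R5) = 0.004098 S between n1,n2
  Y(R6) = 0.05882 S between n2,n0
  Y(R7) = 0.2545 S between n2,n0
  Y(R8) = 0.0003086 S between n0,n1
  Y(R9) = 0.0003289 S between n0,n1
  Y(R10) = 0.1393 S between n2,n0
  Y(R11) = 0.9709 S between n0,n1
  Y(R12) = 0.2227 S between n1,n0
  Y(R13) = 0.0001147 S between n1,n0
  Y(R14) = 0.01789 S between n1,n2
  Im: injects 0.0365 A into n2 (from n1)
Assemble and solve the 2×2 MNA system:
  V(n1)=-0.01993  V(n2)=0.03290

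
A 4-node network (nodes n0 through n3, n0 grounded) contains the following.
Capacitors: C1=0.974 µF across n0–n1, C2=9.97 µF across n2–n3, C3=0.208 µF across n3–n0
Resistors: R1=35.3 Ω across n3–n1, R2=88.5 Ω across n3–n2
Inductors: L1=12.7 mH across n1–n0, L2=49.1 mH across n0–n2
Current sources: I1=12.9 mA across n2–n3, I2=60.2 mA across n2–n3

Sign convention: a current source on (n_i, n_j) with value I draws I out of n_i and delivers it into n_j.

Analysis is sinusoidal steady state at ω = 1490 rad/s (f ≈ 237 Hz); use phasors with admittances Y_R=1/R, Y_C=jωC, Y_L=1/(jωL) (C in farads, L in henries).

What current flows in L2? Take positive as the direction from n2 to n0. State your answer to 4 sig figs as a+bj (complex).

-0.0009413+0.04642j A

Element admittances at ω=1490 rad/s:
  Y(C1) = 0.000+0.001451j S between n0,n1
  Y(C2) = 0.000+0.01486j S between n2,n3
  Y(R1) = 0.02833+0.000j S between n3,n1
  Y(C3) = 0.000+0.0003099j S between n3,n0
  Y(L1) = 0.000-0.05285j S between n1,n0
  I1: injects 0.0129 A into n3 (from n2)
  Y(L2) = 0.000-0.01367j S between n0,n2
  Y(R2) = 0.01130+0.000j S between n3,n2
  I2: injects 0.0602 A into n3 (from n2)
Assemble and solve the 3×3 MNA system:
  V(n1)=0.9088+0.008424j  V(n2)=-3.396-0.06886j  V(n3)=0.9241-1.640j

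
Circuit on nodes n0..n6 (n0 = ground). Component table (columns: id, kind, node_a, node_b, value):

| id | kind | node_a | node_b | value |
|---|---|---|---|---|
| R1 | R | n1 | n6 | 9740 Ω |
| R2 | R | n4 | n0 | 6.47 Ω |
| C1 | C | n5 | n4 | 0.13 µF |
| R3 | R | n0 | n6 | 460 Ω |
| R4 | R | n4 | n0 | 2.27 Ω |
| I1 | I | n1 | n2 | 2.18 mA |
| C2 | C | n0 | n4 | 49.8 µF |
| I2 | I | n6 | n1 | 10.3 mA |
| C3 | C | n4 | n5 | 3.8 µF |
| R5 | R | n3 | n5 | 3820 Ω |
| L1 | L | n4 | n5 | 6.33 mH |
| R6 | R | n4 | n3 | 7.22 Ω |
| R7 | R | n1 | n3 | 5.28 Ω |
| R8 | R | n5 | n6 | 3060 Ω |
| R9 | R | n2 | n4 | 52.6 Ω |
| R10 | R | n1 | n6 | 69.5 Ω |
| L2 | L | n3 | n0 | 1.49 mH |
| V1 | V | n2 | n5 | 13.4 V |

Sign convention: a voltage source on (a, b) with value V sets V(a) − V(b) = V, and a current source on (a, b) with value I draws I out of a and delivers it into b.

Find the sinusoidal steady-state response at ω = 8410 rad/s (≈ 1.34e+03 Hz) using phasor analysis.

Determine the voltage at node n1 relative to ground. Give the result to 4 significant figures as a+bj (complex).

-0.05136+0.006971j V

Apply KCL at each of the 6 non-ground nodes and solve the resulting linear system.
Node n1: branches {R1, I1, I2, R7, R10} → V_1 = -0.05136+0.006971j
Node n2: branches {I1, R9, V1} → V_2 = 4.968+6.134j
Node n3: branches {R5, R6, R7, L2} → V_3 = -0.03603-0.001977j
Node n4: branches {R2, C1, R4, C2, C3, L1, R6, R9} → V_4 = -0.0003255-0.005055j
Node n5: branches {C1, C3, R5, L1, R8, V1} → V_5 = -8.432+6.134j
Node n6: branches {R1, R3, I2, R8, R10} → V_6 = -0.8121+0.1239j
Source currents: i(V1)=-0.09228-0.1167j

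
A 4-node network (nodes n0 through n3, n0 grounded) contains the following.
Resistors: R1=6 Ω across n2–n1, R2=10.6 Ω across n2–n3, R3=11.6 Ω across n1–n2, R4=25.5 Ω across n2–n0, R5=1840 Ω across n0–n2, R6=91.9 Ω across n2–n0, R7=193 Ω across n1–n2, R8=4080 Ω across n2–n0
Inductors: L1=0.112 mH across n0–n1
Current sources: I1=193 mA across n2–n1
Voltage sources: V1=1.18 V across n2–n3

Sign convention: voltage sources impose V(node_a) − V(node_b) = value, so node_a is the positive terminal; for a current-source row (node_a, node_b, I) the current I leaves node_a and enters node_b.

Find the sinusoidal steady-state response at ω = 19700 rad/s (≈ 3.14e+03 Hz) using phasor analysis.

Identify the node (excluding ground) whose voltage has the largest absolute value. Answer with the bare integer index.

3

MNA unknowns: 3 node voltages V₁..V_3 plus 1 source current (V1)
R1: Y=0.1667+0.000j on G[2,1]
R2: Y=0.09434+0.000j on G[2,3]
R3: Y=0.08621+0.000j on G[1,2]
R4: Y=0.03922+0.000j on G[2,0]
L1: Y=0.000-0.4532j on G[0,1]
R5: Y=0.0005435+0.000j on G[0,2]
R6: Y=0.01088+0.000j on G[2,0]
R7: Y=0.005181+0.000j on G[1,2]
I1: z[2]−=0.193, z[1]+=0.193
R8: Y=0.0002451+0.000j on G[2,0]
V1: row V2−V3=1.18, i_V1 at 2,3
solve → V1=0.006520+0.06953j, V2=-0.6193+0.05808j, V3=-1.799+0.05808j
aux → i_V1=-0.1113+0.000j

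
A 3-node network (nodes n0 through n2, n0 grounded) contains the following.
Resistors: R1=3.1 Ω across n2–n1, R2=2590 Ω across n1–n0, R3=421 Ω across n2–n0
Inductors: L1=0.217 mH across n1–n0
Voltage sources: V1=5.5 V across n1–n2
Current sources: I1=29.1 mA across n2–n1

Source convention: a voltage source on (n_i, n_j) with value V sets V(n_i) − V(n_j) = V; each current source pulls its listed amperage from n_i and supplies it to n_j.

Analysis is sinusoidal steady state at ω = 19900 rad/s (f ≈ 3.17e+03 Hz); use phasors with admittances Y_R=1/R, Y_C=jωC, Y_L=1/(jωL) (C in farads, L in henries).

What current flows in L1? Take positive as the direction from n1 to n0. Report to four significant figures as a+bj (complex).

Element admittances at ω=19900 rad/s:
  Y(R1) = 0.3226+0.000j S between n2,n1
  Y(R2) = 0.0003861+0.000j S between n1,n0
  Y(R3) = 0.002375+0.000j S between n2,n0
  Y(L1) = 0.000-0.2316j S between n1,n0
  V1: constraint V(n1)−V(n2) = 5.5
  I1: injects 0.0291 A into n1 (from n2)
Assemble and solve the 3×3 MNA system:
  V(n1)=0.0006726+0.05641j  V(n2)=-5.499+0.05641j
  i(V1)=-1.758+0.0001340j

0.01306-0.0001558j A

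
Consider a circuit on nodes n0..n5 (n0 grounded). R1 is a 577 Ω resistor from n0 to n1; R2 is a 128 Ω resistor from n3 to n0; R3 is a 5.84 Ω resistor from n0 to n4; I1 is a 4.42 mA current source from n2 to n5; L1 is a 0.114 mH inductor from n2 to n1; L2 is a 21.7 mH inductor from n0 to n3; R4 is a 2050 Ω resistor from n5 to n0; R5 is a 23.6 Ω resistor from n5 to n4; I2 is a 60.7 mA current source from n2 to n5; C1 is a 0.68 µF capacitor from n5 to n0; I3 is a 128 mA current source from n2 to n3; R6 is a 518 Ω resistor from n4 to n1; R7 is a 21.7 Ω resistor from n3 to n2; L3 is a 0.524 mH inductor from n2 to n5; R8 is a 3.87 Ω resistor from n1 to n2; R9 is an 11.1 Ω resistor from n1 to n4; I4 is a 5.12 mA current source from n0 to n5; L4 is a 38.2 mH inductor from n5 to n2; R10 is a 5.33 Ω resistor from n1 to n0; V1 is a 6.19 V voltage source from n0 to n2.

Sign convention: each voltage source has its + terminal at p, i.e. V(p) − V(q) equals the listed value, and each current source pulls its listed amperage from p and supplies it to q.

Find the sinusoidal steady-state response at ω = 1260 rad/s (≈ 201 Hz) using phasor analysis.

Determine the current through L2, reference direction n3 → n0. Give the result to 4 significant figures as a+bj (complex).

-0.04958+0.07307j A

Apply KCL at each of the 5 non-ground nodes and solve the resulting linear system.
Node n1: branches {R1, L1, R6, R8, R9, R10} → V_1 = -6.175+0.2131j
Node n2: branches {I1, L1, I2, I3, R7, L3, R8, L4, V1} → V_2 = -6.190+0.000j
Node n3: branches {R2, L2, I3, R7} → V_3 = -1.998-1.356j
Node n4: branches {R3, R5, R6, R9} → V_4 = -2.718+0.08407j
Node n5: branches {I1, R4, R5, I2, C1, L3, I4, L4} → V_5 = -6.192+0.1437j
Source currents: i(V1)=-1.708+0.1120j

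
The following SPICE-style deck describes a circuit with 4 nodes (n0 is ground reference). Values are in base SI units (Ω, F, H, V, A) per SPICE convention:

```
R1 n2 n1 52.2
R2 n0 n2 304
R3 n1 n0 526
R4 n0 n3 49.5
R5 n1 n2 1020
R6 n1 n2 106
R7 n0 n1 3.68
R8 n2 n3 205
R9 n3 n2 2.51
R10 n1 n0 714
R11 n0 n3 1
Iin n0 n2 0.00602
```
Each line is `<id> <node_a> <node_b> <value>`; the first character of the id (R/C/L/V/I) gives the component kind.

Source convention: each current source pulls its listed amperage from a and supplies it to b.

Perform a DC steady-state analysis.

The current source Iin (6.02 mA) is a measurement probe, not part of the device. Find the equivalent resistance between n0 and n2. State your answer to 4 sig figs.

MNA unknowns: 3 node voltages V₁..V_3
R1: Y=0.01916 on G[2,1]
R2: Y=0.003289 on G[0,2]
R3: Y=0.001901 on G[1,0]
R4: Y=0.02020 on G[0,3]
R5: Y=0.0009804 on G[1,2]
R6: Y=0.009434 on G[1,2]
R7: Y=0.2717 on G[0,1]
R8: Y=0.004878 on G[2,3]
R9: Y=0.3984 on G[3,2]
R10: Y=0.001401 on G[1,0]
R11: Y=1.000 on G[0,3]
Iin: z[0]−=0.00602, z[2]+=0.00602
solve → V1=0.001832, V2=0.01887, V3=0.005346

R_eq = 3.135 Ω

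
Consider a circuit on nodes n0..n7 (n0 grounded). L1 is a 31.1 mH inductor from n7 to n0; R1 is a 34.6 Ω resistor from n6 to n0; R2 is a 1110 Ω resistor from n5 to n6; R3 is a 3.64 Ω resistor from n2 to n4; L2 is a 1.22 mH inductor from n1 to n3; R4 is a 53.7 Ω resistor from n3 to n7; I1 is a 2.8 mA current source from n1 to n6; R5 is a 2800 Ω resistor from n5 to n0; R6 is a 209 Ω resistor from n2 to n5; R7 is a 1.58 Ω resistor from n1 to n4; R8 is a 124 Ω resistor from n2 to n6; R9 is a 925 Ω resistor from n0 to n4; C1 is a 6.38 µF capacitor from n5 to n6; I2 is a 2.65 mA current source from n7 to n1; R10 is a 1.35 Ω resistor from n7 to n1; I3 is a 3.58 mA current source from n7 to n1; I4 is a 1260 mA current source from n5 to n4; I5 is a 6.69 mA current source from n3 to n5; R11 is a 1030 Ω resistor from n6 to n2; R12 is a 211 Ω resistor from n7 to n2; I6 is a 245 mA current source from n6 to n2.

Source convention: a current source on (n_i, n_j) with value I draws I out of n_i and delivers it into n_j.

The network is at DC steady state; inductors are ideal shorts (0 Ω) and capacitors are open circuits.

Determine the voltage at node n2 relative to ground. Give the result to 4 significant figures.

-1.805 V

MNA unknowns: 7 node voltages V₁..V_7 plus 2 source currents (L1, L2)
L1: row V7−V0=0, i_L1 at 7,0
R1: Y=0.02890 on G[6,0]
R2: Y=0.0009009 on G[5,6]
R3: Y=0.2747 on G[2,4]
L2: row V1−V3=0, i_L2 at 1,3
R4: Y=0.01862 on G[3,7]
I1: z[1]−=0.0028, z[6]+=0.0028
R5: Y=0.0003571 on G[5,0]
R6: Y=0.004785 on G[2,5]
R7: Y=0.6329 on G[1,4]
R8: Y=0.008065 on G[2,6]
R9: Y=0.001081 on G[0,4]
C1: Y=0.000 on G[5,6]
I2: z[7]−=0.00265, z[1]+=0.00265
R10: Y=0.7407 on G[7,1]
I3: z[7]−=0.00358, z[1]+=0.00358
I4: z[5]−=1.26, z[4]+=1.26
I5: z[3]−=0.00669, z[5]+=0.00669
R11: Y=0.0009709 on G[6,2]
R12: Y=0.004739 on G[7,2]
I6: z[6]−=0.245, z[2]+=0.245
solve → V1=0.5560, V2=-1.805, V3=0.5560, V4=1.228, V5=-210.6, V6=-11.54, V7=0.000
aux → i_L1=0.4074, i_L2=0.01704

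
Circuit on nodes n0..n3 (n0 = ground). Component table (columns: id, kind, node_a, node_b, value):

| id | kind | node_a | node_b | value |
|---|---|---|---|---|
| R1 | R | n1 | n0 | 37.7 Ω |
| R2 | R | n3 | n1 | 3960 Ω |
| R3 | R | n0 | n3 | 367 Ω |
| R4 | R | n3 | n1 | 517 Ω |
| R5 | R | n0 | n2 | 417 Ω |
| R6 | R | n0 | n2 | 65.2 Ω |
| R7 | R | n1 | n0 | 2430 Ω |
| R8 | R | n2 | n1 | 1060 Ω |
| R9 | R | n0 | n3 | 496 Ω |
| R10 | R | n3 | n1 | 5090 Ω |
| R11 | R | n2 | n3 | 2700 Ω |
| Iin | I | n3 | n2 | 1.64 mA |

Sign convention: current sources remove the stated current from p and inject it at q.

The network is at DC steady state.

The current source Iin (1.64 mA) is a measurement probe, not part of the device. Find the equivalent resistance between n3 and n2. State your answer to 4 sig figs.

R_eq = 183.3 Ω

MNA unknowns: 3 node voltages V₁..V_3
R1: Y=0.02653 on G[1,0]
R2: Y=0.0002525 on G[3,1]
R3: Y=0.002725 on G[0,3]
R4: Y=0.001934 on G[3,1]
R5: Y=0.002398 on G[0,2]
R6: Y=0.01534 on G[0,2]
R7: Y=0.0004115 on G[1,0]
R8: Y=0.0009434 on G[2,1]
R9: Y=0.002016 on G[0,3]
R10: Y=0.0001965 on G[3,1]
R11: Y=0.0003704 on G[2,3]
Iin: z[3]−=0.00164, z[2]+=0.00164
solve → V1=-0.01476, V2=0.08109, V3=-0.2195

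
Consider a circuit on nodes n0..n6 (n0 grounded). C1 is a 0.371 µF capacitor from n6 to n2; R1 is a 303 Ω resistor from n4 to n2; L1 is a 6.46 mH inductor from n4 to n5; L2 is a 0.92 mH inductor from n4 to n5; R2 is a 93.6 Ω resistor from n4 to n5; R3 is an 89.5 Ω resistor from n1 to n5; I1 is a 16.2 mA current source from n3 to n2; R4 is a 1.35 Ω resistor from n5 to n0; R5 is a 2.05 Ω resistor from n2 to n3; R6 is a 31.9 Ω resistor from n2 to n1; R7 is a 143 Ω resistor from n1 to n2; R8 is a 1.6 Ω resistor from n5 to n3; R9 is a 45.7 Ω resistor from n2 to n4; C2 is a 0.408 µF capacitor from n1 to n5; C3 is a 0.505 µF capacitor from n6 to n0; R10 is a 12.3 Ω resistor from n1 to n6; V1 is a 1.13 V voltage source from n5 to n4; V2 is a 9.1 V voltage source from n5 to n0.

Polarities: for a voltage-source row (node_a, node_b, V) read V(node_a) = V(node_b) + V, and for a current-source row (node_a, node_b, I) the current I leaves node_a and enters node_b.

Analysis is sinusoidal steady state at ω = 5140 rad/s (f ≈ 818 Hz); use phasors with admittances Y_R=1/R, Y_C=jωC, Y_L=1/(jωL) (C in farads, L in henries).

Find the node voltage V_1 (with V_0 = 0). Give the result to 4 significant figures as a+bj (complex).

MNA unknowns: 6 node voltages V₁..V_6 plus 2 source currents (V1, V2)
C1: Y=0.000+0.001907j on G[6,2]
R1: Y=0.003300+0.000j on G[4,2]
L1: Y=0.000-0.03012j on G[4,5]
L2: Y=0.000-0.2115j on G[4,5]
R2: Y=0.01068+0.000j on G[4,5]
R3: Y=0.01117+0.000j on G[1,5]
I1: z[3]−=0.0162, z[2]+=0.0162
R4: Y=0.7407+0.000j on G[5,0]
R5: Y=0.4878+0.000j on G[2,3]
R6: Y=0.03135+0.000j on G[2,1]
R7: Y=0.006993+0.000j on G[1,2]
R8: Y=0.6250+0.000j on G[5,3]
R9: Y=0.02188+0.000j on G[2,4]
C2: Y=0.000+0.002097j on G[1,5]
C3: Y=0.000+0.002596j on G[6,0]
R10: Y=0.08130+0.000j on G[1,6]
V1: row V5−V4=1.13, i_V1 at 5,4
V2: row V5−V0=9.1, i_V2 at 5,0
solve → V1=8.956-0.5013j, V2=9.030-0.05761j, V3=9.055-0.02525j, V4=7.970+0.000j, V5=9.100+0.000j, V6=8.914-0.7832j
aux → i_V1=-0.03878+0.2744j, i_V2=-6.743-0.02314j

8.956-0.5013j V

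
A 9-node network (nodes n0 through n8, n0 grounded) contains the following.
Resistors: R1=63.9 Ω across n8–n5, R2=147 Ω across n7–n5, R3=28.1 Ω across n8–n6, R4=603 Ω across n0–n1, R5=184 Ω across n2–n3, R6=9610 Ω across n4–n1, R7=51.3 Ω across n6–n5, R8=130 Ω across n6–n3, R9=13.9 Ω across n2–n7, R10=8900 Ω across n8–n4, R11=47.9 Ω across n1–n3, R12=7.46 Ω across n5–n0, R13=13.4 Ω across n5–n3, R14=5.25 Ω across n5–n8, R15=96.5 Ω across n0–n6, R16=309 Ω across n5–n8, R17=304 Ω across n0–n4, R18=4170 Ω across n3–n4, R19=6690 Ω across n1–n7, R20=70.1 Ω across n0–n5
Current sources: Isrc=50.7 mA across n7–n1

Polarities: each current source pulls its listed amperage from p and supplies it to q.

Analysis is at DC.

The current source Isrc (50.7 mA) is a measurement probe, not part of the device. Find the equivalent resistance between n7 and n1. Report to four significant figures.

MNA unknowns: 8 node voltages V₁..V_8
R1: Y=0.01565 on G[8,5]
R2: Y=0.006803 on G[7,5]
R3: Y=0.03559 on G[8,6]
R4: Y=0.001658 on G[0,1]
R5: Y=0.005435 on G[2,3]
R6: Y=0.0001041 on G[4,1]
R7: Y=0.01949 on G[6,5]
R8: Y=0.007692 on G[6,3]
R9: Y=0.07194 on G[2,7]
R10: Y=0.0001124 on G[8,4]
R11: Y=0.02088 on G[1,3]
R12: Y=0.1340 on G[5,0]
R13: Y=0.07463 on G[5,3]
R14: Y=0.1905 on G[5,8]
R15: Y=0.01036 on G[0,6]
R16: Y=0.003236 on G[5,8]
R17: Y=0.003289 on G[0,4]
R18: Y=0.0002398 on G[3,4]
R19: Y=0.0001495 on G[1,7]
R20: Y=0.01427 on G[0,5]
Isrc: z[7]−=0.0507, z[1]+=0.0507
solve → V1=2.434, V2=-3.795, V3=0.2578, V4=0.08341, V5=-0.02959, V6=0.007473, V7=-4.101, V8=-0.02416

R_eq = 128.9 Ω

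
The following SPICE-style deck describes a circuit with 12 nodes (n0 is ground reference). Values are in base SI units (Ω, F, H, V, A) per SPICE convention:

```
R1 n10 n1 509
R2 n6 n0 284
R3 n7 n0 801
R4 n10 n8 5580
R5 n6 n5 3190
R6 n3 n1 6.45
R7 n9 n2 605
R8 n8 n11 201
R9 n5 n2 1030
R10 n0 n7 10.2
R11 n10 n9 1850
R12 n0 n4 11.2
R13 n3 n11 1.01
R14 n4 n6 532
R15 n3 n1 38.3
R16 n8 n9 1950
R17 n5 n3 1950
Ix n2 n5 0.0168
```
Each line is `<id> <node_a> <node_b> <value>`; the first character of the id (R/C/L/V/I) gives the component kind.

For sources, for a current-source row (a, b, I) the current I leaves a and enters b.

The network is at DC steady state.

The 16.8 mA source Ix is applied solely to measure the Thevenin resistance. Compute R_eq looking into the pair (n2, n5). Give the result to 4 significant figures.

R_eq = 804.7 Ω

Element admittances at DC:
  Y(R1) = 0.001965 S between n10,n1
  Y(R2) = 0.003521 S between n6,n0
  Y(R3) = 0.001248 S between n7,n0
  Y(R4) = 0.0001792 S between n10,n8
  Y(R5) = 0.0003135 S between n6,n5
  Y(R6) = 0.1550 S between n3,n1
  Y(R7) = 0.001653 S between n9,n2
  Y(R8) = 0.004975 S between n8,n11
  Y(R9) = 0.0009709 S between n5,n2
  Y(R10) = 0.09804 S between n0,n7
  Y(R11) = 0.0005405 S between n10,n9
  Y(R12) = 0.08929 S between n0,n4
  Y(R13) = 0.9901 S between n3,n11
  Y(R14) = 0.001880 S between n4,n6
  Y(R15) = 0.02611 S between n3,n1
  Y(R16) = 0.0005128 S between n8,n9
  Y(R17) = 0.0005128 S between n5,n3
  Ix: injects 0.0168 A into n5 (from n2)
Assemble and solve the 11×11 MNA system:
  V(n1)=-7.176  V(n2)=-13.52  V(n3)=-7.166  V(n4)=0.000  V(n5)=0.000  V(n6)=0.000  V(n7)=0.000  V(n8)=-7.569  V(n9)=-11.30  V(n10)=-8.031  V(n11)=-7.168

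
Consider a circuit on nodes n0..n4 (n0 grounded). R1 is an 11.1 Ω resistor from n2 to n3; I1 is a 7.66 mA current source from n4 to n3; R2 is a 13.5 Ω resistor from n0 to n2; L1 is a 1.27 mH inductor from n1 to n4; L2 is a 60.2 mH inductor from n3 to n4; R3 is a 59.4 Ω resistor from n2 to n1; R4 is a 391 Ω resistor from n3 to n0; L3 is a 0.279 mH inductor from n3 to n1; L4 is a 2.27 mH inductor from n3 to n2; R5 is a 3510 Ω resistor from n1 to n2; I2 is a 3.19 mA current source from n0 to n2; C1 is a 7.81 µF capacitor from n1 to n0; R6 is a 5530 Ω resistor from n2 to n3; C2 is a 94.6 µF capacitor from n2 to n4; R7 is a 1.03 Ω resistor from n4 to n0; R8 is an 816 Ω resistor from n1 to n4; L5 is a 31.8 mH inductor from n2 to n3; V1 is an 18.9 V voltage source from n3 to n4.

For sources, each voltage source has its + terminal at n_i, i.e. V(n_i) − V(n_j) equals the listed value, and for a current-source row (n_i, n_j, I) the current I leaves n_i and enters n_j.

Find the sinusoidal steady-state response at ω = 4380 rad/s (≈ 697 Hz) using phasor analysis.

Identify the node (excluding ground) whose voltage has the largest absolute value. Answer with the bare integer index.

3

Apply KCL at each of the 4 non-ground nodes and solve the resulting linear system.
Node n1: branches {L1, R3, L3, R5, C1, R8} → V_1 = 16.27-0.3317j
Node n2: branches {R1, R2, R3, L4, R5, I2, R6, C2, L5} → V_2 = -2.011-7.689j
Node n3: branches {R1, I1, L2, R4, L3, L4, R6, L5, V1} → V_3 = 19.00+0.01321j
Node n4: branches {I1, L1, L2, C2, R7, R8, V1} → V_4 = 0.09502+0.01321j
Source currents: i(V1)=-3.049+3.866j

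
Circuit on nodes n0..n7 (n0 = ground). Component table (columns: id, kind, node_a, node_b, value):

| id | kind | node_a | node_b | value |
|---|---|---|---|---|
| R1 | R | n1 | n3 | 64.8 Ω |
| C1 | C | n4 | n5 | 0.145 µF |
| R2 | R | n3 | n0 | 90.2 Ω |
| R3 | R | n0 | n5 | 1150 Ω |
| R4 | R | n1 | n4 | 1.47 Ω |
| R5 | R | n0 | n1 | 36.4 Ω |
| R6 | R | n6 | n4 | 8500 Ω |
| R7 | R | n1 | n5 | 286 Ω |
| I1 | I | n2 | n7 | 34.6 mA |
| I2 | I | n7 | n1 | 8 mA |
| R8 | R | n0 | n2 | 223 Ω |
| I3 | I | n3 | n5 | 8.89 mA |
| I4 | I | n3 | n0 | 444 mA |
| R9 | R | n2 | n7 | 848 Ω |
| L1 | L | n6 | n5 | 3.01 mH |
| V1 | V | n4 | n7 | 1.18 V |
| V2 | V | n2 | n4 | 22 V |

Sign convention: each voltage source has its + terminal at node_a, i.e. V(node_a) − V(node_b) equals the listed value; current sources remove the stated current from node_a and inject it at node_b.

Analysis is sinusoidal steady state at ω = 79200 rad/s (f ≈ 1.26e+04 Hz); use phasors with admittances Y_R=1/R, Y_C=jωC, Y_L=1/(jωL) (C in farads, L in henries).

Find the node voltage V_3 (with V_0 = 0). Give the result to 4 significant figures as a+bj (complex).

Element admittances at ω=79200 rad/s:
  Y(R1) = 0.01543+0.000j S between n1,n3
  Y(C1) = 0.000+0.01148j S between n4,n5
  Y(R2) = 0.01109+0.000j S between n3,n0
  Y(R3) = 0.0008696+0.000j S between n0,n5
  Y(R4) = 0.6803+0.000j S between n1,n4
  Y(R5) = 0.02747+0.000j S between n0,n1
  Y(R6) = 0.0001176+0.000j S between n6,n4
  Y(R7) = 0.003497+0.000j S between n1,n5
  I1: injects 0.0346 A into n7 (from n2)
  I2: injects 0.008 A into n1 (from n7)
  Y(R8) = 0.004484+0.000j S between n0,n2
  I3: injects 0.00889 A into n5 (from n3)
  I4: injects 0.444 A into n0 (from n3)
  Y(R9) = 0.001179+0.000j S between n2,n7
  Y(L1) = 0.000-0.004195j S between n6,n5
  V1: constraint V(n4)−V(n7) = 1.18
  V2: constraint V(n2)−V(n4) = 22
Assemble and solve the 9×9 MNA system:
  V(n1)=-8.996+0.02747j  V(n2)=12.93+0.03542j  V(n3)=-22.31+0.01598j  V(n4)=-9.071+0.03542j  V(n5)=-8.573-1.254j  V(n6)=-8.609-1.267j  V(n7)=-10.25+0.03542j
  i(V1)=-0.05393+0.000j  i(V2)=-0.1199-0.0001588j

-22.31+0.01598j V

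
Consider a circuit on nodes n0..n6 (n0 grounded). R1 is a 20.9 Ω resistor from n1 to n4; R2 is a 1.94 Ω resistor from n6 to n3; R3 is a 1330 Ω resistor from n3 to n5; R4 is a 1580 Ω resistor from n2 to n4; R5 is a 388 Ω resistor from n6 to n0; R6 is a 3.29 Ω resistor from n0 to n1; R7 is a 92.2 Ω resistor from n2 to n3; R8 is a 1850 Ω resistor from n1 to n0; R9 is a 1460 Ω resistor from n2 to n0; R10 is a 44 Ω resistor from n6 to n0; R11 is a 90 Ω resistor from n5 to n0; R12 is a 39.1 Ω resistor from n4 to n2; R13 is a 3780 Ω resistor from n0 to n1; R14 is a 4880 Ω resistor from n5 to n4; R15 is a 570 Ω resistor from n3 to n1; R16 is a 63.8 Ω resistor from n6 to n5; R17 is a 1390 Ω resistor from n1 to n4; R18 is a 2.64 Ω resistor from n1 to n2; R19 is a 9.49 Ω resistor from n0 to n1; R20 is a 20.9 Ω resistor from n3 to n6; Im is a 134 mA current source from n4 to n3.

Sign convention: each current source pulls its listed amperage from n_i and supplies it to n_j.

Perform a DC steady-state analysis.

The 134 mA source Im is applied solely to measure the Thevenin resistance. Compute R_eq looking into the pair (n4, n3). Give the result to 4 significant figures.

R_eq = 37.75 Ω

MNA unknowns: 6 node voltages V₁..V_6
R1: Y=0.04785 on G[1,4]
R2: Y=0.5155 on G[6,3]
R3: Y=0.0007519 on G[3,5]
R4: Y=0.0006329 on G[2,4]
R5: Y=0.002577 on G[6,0]
R6: Y=0.3040 on G[0,1]
R7: Y=0.01085 on G[2,3]
R8: Y=0.0005405 on G[1,0]
R9: Y=0.0006849 on G[2,0]
R10: Y=0.02273 on G[6,0]
R11: Y=0.01111 on G[5,0]
R12: Y=0.02558 on G[4,2]
R13: Y=0.0002646 on G[0,1]
R14: Y=0.0002049 on G[5,4]
R15: Y=0.001754 on G[3,1]
R16: Y=0.01567 on G[6,5]
R17: Y=0.0007194 on G[1,4]
R18: Y=0.3788 on G[1,2]
R19: Y=0.1054 on G[0,1]
R20: Y=0.04785 on G[3,6]
Im: z[4]−=0.134, z[3]+=0.134
solve → V1=-0.2233, V2=-0.2506, V3=3.044, V4=-2.015, V5=1.696, V6=2.882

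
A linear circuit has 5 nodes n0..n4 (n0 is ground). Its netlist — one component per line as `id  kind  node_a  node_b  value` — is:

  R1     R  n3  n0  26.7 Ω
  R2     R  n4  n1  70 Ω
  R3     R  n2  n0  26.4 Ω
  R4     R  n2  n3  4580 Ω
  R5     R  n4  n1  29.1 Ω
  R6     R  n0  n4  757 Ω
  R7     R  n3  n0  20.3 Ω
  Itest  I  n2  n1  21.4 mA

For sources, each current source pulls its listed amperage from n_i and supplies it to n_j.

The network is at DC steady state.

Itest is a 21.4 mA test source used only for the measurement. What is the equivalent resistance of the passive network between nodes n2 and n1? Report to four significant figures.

Apply KCL at each of the 4 non-ground nodes and solve the resulting linear system.
Node n1: branches {R2, R5, Itest} → V_1 = 16.64
Node n2: branches {R3, R4, Itest} → V_2 = -0.5617
Node n3: branches {R1, R4, R7} → V_3 = -0.001411
Node n4: branches {R2, R5, R6} → V_4 = 16.20

R_eq = 803.8 Ω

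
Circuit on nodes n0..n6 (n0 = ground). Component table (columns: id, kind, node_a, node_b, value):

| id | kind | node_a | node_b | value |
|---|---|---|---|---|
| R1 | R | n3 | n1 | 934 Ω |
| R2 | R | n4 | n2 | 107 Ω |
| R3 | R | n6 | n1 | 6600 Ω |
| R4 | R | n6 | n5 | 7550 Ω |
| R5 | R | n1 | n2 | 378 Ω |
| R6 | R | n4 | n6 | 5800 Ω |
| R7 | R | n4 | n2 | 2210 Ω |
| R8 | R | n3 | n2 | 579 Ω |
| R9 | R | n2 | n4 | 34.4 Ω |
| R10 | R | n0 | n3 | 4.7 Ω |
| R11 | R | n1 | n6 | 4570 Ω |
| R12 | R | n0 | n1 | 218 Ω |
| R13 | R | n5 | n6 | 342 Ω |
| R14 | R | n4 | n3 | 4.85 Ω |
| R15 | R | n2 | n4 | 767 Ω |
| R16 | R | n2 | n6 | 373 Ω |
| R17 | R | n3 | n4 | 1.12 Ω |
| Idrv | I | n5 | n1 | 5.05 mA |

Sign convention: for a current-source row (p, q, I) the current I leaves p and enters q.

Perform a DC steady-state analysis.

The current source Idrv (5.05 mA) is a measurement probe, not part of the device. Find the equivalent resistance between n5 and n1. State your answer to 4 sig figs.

Apply KCL at each of the 6 non-ground nodes and solve the resulting linear system.
Node n1: branches {R1, R3, R5, R11, R12, Idrv} → V_1 = 0.4915
Node n2: branches {R2, R5, R7, R8, R9, R15, R16} → V_2 = -0.07316
Node n3: branches {R1, R8, R10, R14, R17} → V_3 = -0.01060
Node n4: branches {R2, R6, R7, R9, R14, R15, R17} → V_4 = -0.01304
Node n5: branches {R4, R13, Idrv} → V_5 = -3.224
Node n6: branches {R3, R4, R6, R11, R13, R16} → V_6 = -1.572

R_eq = 735.7 Ω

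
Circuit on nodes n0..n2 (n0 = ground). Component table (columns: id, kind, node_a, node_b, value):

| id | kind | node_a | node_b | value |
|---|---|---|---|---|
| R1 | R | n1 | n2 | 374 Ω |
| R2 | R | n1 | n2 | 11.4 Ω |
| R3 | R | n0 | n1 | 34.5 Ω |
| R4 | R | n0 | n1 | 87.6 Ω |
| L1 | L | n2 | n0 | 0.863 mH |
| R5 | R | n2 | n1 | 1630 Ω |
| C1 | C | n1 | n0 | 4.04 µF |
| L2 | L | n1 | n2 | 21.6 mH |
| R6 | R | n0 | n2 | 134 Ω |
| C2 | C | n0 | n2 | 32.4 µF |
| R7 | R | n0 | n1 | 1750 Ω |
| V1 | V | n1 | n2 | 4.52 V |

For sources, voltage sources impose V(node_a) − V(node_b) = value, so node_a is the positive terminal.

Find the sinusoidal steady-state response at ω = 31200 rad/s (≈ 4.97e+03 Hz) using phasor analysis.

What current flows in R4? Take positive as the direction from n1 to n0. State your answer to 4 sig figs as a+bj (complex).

Element admittances at ω=31200 rad/s:
  Y(R1) = 0.002674+0.000j S between n1,n2
  Y(R2) = 0.08772+0.000j S between n1,n2
  Y(R3) = 0.02899+0.000j S between n0,n1
  Y(R4) = 0.01142+0.000j S between n0,n1
  Y(L1) = 0.000-0.03714j S between n2,n0
  Y(R5) = 0.0006135+0.000j S between n2,n1
  Y(C1) = 0.000+0.1260j S between n1,n0
  Y(L2) = 0.000-0.001484j S between n1,n2
  Y(R6) = 0.007463+0.000j S between n0,n2
  Y(C2) = 0.000+1.011j S between n0,n2
  Y(R7) = 0.0005714+0.000j S between n0,n1
  V1: constraint V(n1)−V(n2) = 4.52
Assemble and solve the 3×3 MNA system:
  V(n1)=3.996+0.1453j  V(n2)=-0.5244+0.1453j
  i(V1)=-0.5567-0.5029j

0.04561+0.001659j A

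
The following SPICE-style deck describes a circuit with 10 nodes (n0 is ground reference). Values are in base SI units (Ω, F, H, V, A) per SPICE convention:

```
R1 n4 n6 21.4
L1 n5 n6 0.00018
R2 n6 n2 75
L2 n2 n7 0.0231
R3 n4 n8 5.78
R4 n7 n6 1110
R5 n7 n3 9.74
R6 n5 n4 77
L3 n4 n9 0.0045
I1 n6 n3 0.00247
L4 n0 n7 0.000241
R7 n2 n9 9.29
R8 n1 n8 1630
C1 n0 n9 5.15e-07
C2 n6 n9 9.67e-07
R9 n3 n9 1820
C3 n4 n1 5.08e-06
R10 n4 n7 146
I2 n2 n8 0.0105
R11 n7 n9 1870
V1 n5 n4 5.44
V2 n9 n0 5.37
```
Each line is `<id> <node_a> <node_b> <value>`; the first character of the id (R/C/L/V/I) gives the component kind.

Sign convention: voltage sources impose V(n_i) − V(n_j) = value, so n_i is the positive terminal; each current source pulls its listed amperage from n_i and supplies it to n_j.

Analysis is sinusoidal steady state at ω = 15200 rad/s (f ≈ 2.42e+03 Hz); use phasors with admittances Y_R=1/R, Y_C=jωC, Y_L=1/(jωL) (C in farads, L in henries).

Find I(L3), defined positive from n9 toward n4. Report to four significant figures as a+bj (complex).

MNA unknowns: 9 node voltages V₁..V_9 plus 2 source currents (V1, V2)
R1: Y=0.04673+0.000j on G[4,6]
L1: Y=0.000-0.3655j on G[5,6]
R2: Y=0.01333+0.000j on G[6,2]
L2: Y=0.000-0.002848j on G[2,7]
R3: Y=0.1730+0.000j on G[4,8]
R4: Y=0.0009009+0.000j on G[7,6]
R5: Y=0.1027+0.000j on G[7,3]
R6: Y=0.01299+0.000j on G[5,4]
L3: Y=0.000-0.01462j on G[4,9]
I1: z[6]−=0.00247, z[3]+=0.00247
L4: Y=0.000-0.2730j on G[0,7]
R7: Y=0.1076+0.000j on G[2,9]
R8: Y=0.0006135+0.000j on G[1,8]
C1: Y=0.000+0.007828j on G[0,9]
C2: Y=0.000+0.01470j on G[6,9]
R9: Y=0.0005495+0.000j on G[3,9]
C3: Y=0.000+0.07722j on G[4,1]
R10: Y=0.006849+0.000j on G[4,7]
I2: z[2]−=0.0105, z[8]+=0.0105
R11: Y=0.0005348+0.000j on G[7,9]
V1: row V5−V4=5.44, i_V1 at 5,4
V2: row V9−V0=5.37, i_V2 at 9,0
solve → V1=-0.3326-3.218j, V2=5.233-0.3261j, V3=0.1998+0.02922j, V4=-0.3326-3.218j, V5=5.107-3.218j, V6=4.834-4.045j, V7=0.1481+0.02938j, V8=-0.2721-3.218j, V9=5.370+0.000j
aux → i_V1=-0.3729+0.09978j, i_V2=-0.008020-0.001611j

0.04705-0.08337j A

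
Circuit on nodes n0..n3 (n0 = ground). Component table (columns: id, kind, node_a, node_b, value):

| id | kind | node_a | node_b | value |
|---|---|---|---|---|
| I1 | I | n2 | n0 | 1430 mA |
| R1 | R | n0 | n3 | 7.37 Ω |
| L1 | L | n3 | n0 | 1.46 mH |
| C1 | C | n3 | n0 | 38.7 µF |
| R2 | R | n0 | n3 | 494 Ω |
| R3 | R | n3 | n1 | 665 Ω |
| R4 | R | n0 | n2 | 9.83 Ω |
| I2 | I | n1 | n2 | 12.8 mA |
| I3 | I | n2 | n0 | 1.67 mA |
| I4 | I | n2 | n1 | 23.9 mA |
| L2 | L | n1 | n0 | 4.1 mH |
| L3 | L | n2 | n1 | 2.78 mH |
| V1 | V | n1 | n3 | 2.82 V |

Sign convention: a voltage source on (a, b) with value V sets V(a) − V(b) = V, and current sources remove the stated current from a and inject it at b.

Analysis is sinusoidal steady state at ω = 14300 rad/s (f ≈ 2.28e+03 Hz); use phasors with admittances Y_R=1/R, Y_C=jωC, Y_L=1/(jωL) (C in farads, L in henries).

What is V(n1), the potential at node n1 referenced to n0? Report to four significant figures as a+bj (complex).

3.652+0.4477j V

Apply KCL at each of the 3 non-ground nodes and solve the resulting linear system.
Node n1: branches {R3, I2, I4, L2, L3, V1} → V_1 = 3.652+0.4477j
Node n2: branches {I1, R4, I2, I3, I4, L3} → V_2 = -13.05-4.130j
Node n3: branches {R1, L1, C1, R2, R3, V1} → V_3 = 0.8324+0.4477j
Source currents: i(V1)=-0.1159+0.4825j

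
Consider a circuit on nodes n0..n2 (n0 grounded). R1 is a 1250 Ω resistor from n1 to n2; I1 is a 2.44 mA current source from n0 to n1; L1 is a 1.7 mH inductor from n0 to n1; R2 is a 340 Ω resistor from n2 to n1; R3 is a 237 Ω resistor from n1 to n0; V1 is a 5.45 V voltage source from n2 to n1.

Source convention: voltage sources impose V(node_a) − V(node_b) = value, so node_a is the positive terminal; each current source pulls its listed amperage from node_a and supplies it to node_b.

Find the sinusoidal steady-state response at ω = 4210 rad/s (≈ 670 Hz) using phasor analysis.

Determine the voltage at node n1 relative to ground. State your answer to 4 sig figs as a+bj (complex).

Element admittances at ω=4210 rad/s:
  Y(R1) = 0.0008000+0.000j S between n1,n2
  I1: injects 0.00244 A into n1 (from n0)
  Y(L1) = 0.000-0.1397j S between n0,n1
  Y(R2) = 0.002941+0.000j S between n2,n1
  Y(R3) = 0.004219+0.000j S between n1,n0
  V1: constraint V(n2)−V(n1) = 5.45
Assemble and solve the 3×3 MNA system:
  V(n1)=0.0005269+0.01745j  V(n2)=5.451+0.01745j
  i(V1)=-0.02039+0.000j

0.0005269+0.01745j V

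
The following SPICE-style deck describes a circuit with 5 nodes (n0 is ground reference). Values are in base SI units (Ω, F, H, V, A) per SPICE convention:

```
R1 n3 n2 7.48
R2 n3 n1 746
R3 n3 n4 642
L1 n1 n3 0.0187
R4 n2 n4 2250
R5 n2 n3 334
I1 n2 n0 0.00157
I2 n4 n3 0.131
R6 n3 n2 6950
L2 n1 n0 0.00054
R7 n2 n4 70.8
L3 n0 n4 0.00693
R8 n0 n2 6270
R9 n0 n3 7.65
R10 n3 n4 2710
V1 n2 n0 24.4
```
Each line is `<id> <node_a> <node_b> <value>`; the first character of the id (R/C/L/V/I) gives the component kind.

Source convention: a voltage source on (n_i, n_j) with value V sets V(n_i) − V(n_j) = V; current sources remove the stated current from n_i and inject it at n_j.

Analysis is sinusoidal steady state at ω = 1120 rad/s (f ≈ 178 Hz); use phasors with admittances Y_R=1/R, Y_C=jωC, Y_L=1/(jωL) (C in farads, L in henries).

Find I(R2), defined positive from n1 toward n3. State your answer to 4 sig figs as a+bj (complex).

Element admittances at ω=1120 rad/s:
  Y(R1) = 0.1337+0.000j S between n3,n2
  Y(R2) = 0.001340+0.000j S between n3,n1
  Y(R3) = 0.001558+0.000j S between n3,n4
  Y(L1) = 0.000-0.04775j S between n1,n3
  Y(R4) = 0.0004444+0.000j S between n2,n4
  Y(R5) = 0.002994+0.000j S between n2,n3
  I1: injects 0.00157 A into n0 (from n2)
  I2: injects 0.131 A into n3 (from n4)
  Y(R6) = 0.0001439+0.000j S between n3,n2
  Y(L2) = 0.000-1.653j S between n1,n0
  Y(R7) = 0.01412+0.000j S between n2,n4
  Y(L3) = 0.000-0.1288j S between n0,n4
  Y(R8) = 0.0001595+0.000j S between n0,n2
  Y(R9) = 0.1307+0.000j S between n0,n3
  Y(R10) = 0.0003690+0.000j S between n3,n4
  V1: constraint V(n2)−V(n0) = 24.4
Assemble and solve the 5×5 MNA system:
  V(n1)=0.3478+0.06980j  V(n2)=24.40+0.000j  V(n3)=12.45+2.147j  V(n4)=0.2113+1.901j
  i(V1)=-1.993+0.3215j

-0.01622-0.002785j A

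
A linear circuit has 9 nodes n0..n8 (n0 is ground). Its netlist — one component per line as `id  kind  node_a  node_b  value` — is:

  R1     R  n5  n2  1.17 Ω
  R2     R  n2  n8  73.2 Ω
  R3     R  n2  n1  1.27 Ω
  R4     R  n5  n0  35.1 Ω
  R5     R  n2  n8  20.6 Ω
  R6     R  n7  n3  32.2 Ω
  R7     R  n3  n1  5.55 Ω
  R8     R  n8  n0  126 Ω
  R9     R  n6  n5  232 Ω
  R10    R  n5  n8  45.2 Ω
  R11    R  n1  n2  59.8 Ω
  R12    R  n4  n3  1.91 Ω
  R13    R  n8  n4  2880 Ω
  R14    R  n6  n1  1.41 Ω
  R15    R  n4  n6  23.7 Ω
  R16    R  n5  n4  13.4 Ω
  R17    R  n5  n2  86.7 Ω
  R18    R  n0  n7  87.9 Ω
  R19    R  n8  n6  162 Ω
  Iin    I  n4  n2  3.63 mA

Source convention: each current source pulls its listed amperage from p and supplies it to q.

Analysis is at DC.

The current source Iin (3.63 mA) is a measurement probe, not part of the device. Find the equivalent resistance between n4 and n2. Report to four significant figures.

R_eq = 4.633 Ω

Element admittances at DC:
  Y(R1) = 0.8547 S between n5,n2
  Y(R2) = 0.01366 S between n2,n8
  Y(R3) = 0.7874 S between n2,n1
  Y(R4) = 0.02849 S between n5,n0
  Y(R5) = 0.04854 S between n2,n8
  Y(R6) = 0.03106 S between n7,n3
  Y(R7) = 0.1802 S between n3,n1
  Y(R8) = 0.007937 S between n8,n0
  Y(R9) = 0.004310 S between n6,n5
  Y(R10) = 0.02212 S between n5,n8
  Y(R11) = 0.01672 S between n1,n2
  Y(R12) = 0.5236 S between n4,n3
  Y(R13) = 0.0003472 S between n8,n4
  Y(R14) = 0.7092 S between n6,n1
  Y(R15) = 0.04219 S between n4,n6
  Y(R16) = 0.07463 S between n5,n4
  Y(R17) = 0.01153 S between n5,n2
  Y(R18) = 0.01138 S between n0,n7
  Y(R19) = 0.006173 S between n8,n6
  Iin: injects 0.00363 A into n2 (from n4)
Assemble and solve the 8×8 MNA system:
  V(n1)=0.0005492  V(n2)=0.003492  V(n3)=-0.009658  V(n4)=-0.01332  V(n5)=0.002096  V(n6)=-0.0001937  V(n7)=-0.007069  V(n8)=0.002609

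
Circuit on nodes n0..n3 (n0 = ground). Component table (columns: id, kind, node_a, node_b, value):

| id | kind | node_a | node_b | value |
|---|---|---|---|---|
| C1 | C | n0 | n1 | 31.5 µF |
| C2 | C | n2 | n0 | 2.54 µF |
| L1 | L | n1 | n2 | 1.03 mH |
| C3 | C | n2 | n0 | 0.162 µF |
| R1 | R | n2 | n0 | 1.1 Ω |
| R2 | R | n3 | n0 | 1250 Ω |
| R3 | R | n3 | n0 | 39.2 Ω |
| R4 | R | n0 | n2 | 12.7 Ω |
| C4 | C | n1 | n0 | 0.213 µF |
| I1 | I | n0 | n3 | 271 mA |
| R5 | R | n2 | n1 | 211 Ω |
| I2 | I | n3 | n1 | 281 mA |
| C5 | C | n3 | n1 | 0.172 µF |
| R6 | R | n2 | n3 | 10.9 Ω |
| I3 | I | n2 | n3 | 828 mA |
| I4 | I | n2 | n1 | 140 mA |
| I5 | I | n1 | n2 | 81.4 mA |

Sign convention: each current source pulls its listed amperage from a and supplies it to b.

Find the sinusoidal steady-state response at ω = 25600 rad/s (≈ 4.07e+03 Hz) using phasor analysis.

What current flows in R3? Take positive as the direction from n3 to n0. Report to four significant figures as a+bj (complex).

MNA unknowns: 3 node voltages V₁..V_3
C1: Y=0.000+0.8064j on G[0,1]
C2: Y=0.000+0.06502j on G[2,0]
L1: Y=0.000-0.03792j on G[1,2]
C3: Y=0.000+0.004147j on G[2,0]
R1: Y=0.9091+0.000j on G[2,0]
R2: Y=0.0008000+0.000j on G[3,0]
R3: Y=0.02551+0.000j on G[3,0]
R4: Y=0.07874+0.000j on G[0,2]
C4: Y=0.000+0.005453j on G[1,0]
I1: z[0]−=0.271, z[3]+=0.271
R5: Y=0.004739+0.000j on G[2,1]
I2: z[3]−=0.281, z[1]+=0.281
C5: Y=0.000+0.004403j on G[3,1]
R6: Y=0.09174+0.000j on G[2,3]
I3: z[2]−=0.828, z[3]+=0.828
I4: z[2]−=0.14, z[1]+=0.14
I5: z[1]−=0.0814, z[2]+=0.0814
solve → V1=0.05346-0.4350j, V2=-0.2637-0.01846j, V3=6.731-0.2634j

0.1717-0.006719j A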